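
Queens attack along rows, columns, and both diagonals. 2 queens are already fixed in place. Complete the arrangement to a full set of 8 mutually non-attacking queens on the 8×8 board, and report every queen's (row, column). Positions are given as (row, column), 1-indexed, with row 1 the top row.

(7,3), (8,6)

Row 1: attacked by (7,3)→{3}; (8,6)→{6}. Safe: 1, 2, 4, 5, 7, 8. Place at column 4.
Row 2: attacked by (1,4)→{3,4,5}; (7,3)→{3,8}; (8,6)→{6}. Safe: 1, 2, 7. Place at column 1.
Row 3: attacked by (1,4)→{2,4,6}; (2,1)→{1,2}; (7,3)→{3,7}; (8,6)→{1,6}. Safe: 5, 8. Place at column 5.
Row 4: attacked by (1,4)→{1,4,7}; (2,1)→{1,3}; (3,5)→{4,5,6}; (7,3)→{3,6}; (8,6)→{2,6}. Safe: 8. Place at column 8.
Row 5: attacked by (1,4)→{4,8}; (2,1)→{1,4}; (3,5)→{3,5,7}; (4,8)→{7,8}; (7,3)→{1,3,5}; (8,6)→{3,6}. Safe: 2. Place at column 2.
Row 6: attacked by (1,4)→{4}; (2,1)→{1,5}; (3,5)→{2,5,8}; (4,8)→{6,8}; (5,2)→{1,2,3}; (7,3)→{2,3,4}; (8,6)→{4,6,8}. Safe: 7. Place at column 7.
Columns [4, 1, 5, 8, 2, 7, 3, 6], r−c [-3, 1, -2, -4, 3, -1, 4, 2], r+c [5, 3, 8, 12, 7, 13, 10, 14] are all distinct, so no two queens attack.

(1,4) (2,1) (3,5) (4,8) (5,2) (6,7) (7,3) (8,6)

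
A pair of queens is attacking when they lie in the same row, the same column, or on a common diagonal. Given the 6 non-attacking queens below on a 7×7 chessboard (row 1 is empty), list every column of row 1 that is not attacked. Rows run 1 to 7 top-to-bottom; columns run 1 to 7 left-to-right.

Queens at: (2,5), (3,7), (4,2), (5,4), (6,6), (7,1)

columns 3

(2,5) attacks row 1 at column 5 and diagonals 4, 6.
(3,7) attacks row 1 at column 7 and diagonals 5.
(4,2) attacks row 1 at column 2 and diagonals 5.
(5,4) attacks row 1 at column 4.
(6,6) attacks row 1 at column 6 and diagonals 1.
(7,1) attacks row 1 at column 1 and diagonals 7.
Attacked columns: {1, 2, 4, 5, 6, 7}. Safe: {3}.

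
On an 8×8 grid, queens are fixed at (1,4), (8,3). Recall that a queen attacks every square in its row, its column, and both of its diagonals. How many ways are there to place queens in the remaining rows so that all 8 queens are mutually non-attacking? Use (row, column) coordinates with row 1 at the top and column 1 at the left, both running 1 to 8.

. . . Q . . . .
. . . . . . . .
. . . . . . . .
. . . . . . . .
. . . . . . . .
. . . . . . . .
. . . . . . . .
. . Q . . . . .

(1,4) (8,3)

Branch on row 2: col 1 → 0; col 2 → 1; col 6 → 0; col 7 → 1; col 8 → 1.
Sum: 0 + 1 + 0 + 1 + 1 = 3.

3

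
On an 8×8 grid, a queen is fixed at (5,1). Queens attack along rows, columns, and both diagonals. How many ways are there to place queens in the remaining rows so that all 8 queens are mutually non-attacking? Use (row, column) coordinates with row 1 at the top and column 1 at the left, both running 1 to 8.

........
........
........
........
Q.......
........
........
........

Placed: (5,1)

18

Branch on row 1: col 2 → 3; col 3 → 4; col 4 → 5; col 6 → 4; col 7 → 1; col 8 → 1.
Sum: 3 + 4 + 5 + 4 + 1 + 1 = 18.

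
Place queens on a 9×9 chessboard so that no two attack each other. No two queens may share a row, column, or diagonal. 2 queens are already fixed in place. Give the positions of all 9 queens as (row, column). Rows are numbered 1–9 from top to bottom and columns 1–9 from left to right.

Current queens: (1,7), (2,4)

(1,7) (2,4) (3,1) (4,3) (5,9) (6,6) (7,8) (8,5) (9,2)

Row 3: attacked by (1,7)→{5,7,9}; (2,4)→{3,4,5}. Safe: 1, 2, 6, 8. Place at column 1.
Row 4: attacked by (1,7)→{4,7}; (2,4)→{2,4,6}; (3,1)→{1,2}. Safe: 3, 5, 8, 9. Place at column 3.
Row 5: attacked by (1,7)→{3,7}; (2,4)→{1,4,7}; (3,1)→{1,3}; (4,3)→{2,3,4}. Safe: 5, 6, 8, 9. Place at column 9.
Row 6: attacked by (1,7)→{2,7}; (2,4)→{4,8}; (3,1)→{1,4}; (4,3)→{1,3,5}; (5,9)→{8,9}. Safe: 6. Place at column 6.
Row 7: attacked by (1,7)→{1,7}; (2,4)→{4,9}; (3,1)→{1,5}; (4,3)→{3,6}; (5,9)→{7,9}; (6,6)→{5,6,7}. Safe: 2, 8. Place at column 8.
Row 8: attacked by (1,7)→{7}; (2,4)→{4}; (3,1)→{1,6}; (4,3)→{3,7}; (5,9)→{6,9}; (6,6)→{4,6,8}; (7,8)→{7,8,9}. Safe: 2, 5. Place at column 5.
Row 9: attacked by (1,7)→{7}; (2,4)→{4}; (3,1)→{1,7}; (4,3)→{3,8}; (5,9)→{5,9}; (6,6)→{3,6,9}; (7,8)→{6,8}; (8,5)→{4,5,6}. Safe: 2. Place at column 2.
Columns [7, 4, 1, 3, 9, 6, 8, 5, 2], r−c [-6, -2, 2, 1, -4, 0, -1, 3, 7], r+c [8, 6, 4, 7, 14, 12, 15, 13, 11] are all distinct, so no two queens attack.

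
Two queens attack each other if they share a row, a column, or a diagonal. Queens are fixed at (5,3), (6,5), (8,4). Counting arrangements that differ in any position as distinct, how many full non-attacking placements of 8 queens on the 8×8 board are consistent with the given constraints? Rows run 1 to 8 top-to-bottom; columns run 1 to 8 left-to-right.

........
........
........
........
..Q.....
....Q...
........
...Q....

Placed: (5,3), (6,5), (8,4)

2

Branch on row 1: col 1 → 0; col 2 → 1; col 6 → 1; col 8 → 0.
Sum: 0 + 1 + 1 + 0 = 2.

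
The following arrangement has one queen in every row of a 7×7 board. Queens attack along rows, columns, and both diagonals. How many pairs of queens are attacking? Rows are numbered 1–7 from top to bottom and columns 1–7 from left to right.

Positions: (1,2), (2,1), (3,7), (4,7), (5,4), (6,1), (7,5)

Same column: (2,1)–(6,1) (column 1); (3,7)–(4,7) (column 7).
Same diagonal: (1,2)–(2,1) (|1−2| = |2−1| = 1); (2,1)–(5,4) (|2−5| = |1−4| = 3).
Total attacking pairs: 4.

4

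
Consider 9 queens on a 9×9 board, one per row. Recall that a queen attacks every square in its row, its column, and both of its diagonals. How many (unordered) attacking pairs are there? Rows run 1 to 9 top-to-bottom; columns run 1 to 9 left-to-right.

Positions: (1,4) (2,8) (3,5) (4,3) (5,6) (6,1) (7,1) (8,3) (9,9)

6

Same column: (4,3)–(8,3) (column 3); (6,1)–(7,1) (column 1).
Same diagonal: (3,5)–(7,1) (|3−7| = |5−1| = 4); (4,3)–(6,1) (|4−6| = |3−1| = 2); (5,6)–(8,3) (|5−8| = |6−3| = 3); (6,1)–(8,3) (|6−8| = |1−3| = 2).
Total attacking pairs: 6.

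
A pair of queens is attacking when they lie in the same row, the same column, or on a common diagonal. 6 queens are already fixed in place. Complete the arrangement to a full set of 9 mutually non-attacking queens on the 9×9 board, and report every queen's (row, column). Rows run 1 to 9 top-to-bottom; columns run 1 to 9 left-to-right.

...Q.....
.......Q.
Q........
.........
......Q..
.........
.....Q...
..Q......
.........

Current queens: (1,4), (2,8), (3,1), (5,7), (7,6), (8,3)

(1,4) (2,8) (3,1) (4,5) (5,7) (6,2) (7,6) (8,3) (9,9)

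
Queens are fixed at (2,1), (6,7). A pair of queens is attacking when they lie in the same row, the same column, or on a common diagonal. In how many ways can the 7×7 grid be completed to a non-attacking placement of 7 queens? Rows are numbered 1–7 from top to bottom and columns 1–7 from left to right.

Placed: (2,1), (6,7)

4

Branch on row 1: col 3 → 2; col 4 → 1; col 5 → 1; col 6 → 0.
Sum: 2 + 1 + 1 + 0 = 4.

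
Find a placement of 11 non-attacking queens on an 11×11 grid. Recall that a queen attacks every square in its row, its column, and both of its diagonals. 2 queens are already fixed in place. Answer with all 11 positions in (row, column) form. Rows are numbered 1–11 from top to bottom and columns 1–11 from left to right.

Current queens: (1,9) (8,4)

Row 2: attacked by (1,9)→{8,9,10}; (8,4)→{4,10}. Safe: 1, 2, 3, 5, 6, 7, 11. Place at column 1.
Row 3: attacked by (1,9)→{7,9,11}; (2,1)→{1,2}; (8,4)→{4,9}. Safe: 3, 5, 6, 8, 10. Place at column 10.
Row 4: attacked by (1,9)→{6,9}; (2,1)→{1,3}; (3,10)→{9,10,11}; (8,4)→{4,8}. Safe: 2, 5, 7. Place at column 7.
Row 5: attacked by (1,9)→{5,9}; (2,1)→{1,4}; (3,10)→{8,10}; (4,7)→{6,7,8}; (8,4)→{1,4,7}. Safe: 2, 3, 11. Place at column 3.
Row 6: attacked by (1,9)→{4,9}; (2,1)→{1,5}; (3,10)→{7,10}; (4,7)→{5,7,9}; (5,3)→{2,3,4}; (8,4)→{2,4,6}. Safe: 8, 11. Place at column 8.
Row 7: attacked by (1,9)→{3,9}; (2,1)→{1,6}; (3,10)→{6,10}; (4,7)→{4,7,10}; (5,3)→{1,3,5}; (6,8)→{7,8,9}; (8,4)→{3,4,5}. Safe: 2, 11. Place at column 2.
Row 9: attacked by (1,9)→{1,9}; (2,1)→{1,8}; (3,10)→{4,10}; (4,7)→{2,7}; (5,3)→{3,7}; (6,8)→{5,8,11}; (7,2)→{2,4}; (8,4)→{3,4,5}. Safe: 6. Place at column 6.
Row 10: attacked by (1,9)→{9}; (2,1)→{1,9}; (3,10)→{3,10}; (4,7)→{1,7}; (5,3)→{3,8}; (6,8)→{4,8}; (7,2)→{2,5}; (8,4)→{2,4,6}; (9,6)→{5,6,7}. Safe: 11. Place at column 11.
Row 11: attacked by (1,9)→{9}; (2,1)→{1,10}; (3,10)→{2,10}; (4,7)→{7}; (5,3)→{3,9}; (6,8)→{3,8}; (7,2)→{2,6}; (8,4)→{1,4,7}; (9,6)→{4,6,8}; (10,11)→{10,11}. Safe: 5. Place at column 5.
Columns [9, 1, 10, 7, 3, 8, 2, 4, 6, 11, 5], r−c [-8, 1, -7, -3, 2, -2, 5, 4, 3, -1, 6], r+c [10, 3, 13, 11, 8, 14, 9, 12, 15, 21, 16] are all distinct, so no two queens attack.

(1,9) (2,1) (3,10) (4,7) (5,3) (6,8) (7,2) (8,4) (9,6) (10,11) (11,5)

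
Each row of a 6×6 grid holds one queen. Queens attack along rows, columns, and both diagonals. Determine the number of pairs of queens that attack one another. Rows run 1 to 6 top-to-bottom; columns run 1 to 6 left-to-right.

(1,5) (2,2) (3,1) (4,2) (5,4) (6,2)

6

Same column: (2,2)–(4,2) (column 2); (2,2)–(6,2) (column 2); (4,2)–(6,2) (column 2).
Same diagonal: (1,5)–(4,2) (|1−4| = |5−2| = 3); (2,2)–(3,1) (|2−3| = |2−1| = 1); (3,1)–(4,2) (|3−4| = |1−2| = 1).
Total attacking pairs: 6.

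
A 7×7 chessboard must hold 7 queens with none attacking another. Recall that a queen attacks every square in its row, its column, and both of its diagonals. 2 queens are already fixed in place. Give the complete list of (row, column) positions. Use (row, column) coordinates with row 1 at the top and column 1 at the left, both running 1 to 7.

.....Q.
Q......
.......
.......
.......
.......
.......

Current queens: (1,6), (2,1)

Row 3: attacked by (1,6)→{4,6}; (2,1)→{1,2}. Safe: 3, 5, 7. Place at column 3.
Row 4: attacked by (1,6)→{3,6}; (2,1)→{1,3}; (3,3)→{2,3,4}. Safe: 5, 7. Place at column 5.
Row 5: attacked by (1,6)→{2,6}; (2,1)→{1,4}; (3,3)→{1,3,5}; (4,5)→{4,5,6}. Safe: 7. Place at column 7.
Row 6: attacked by (1,6)→{1,6}; (2,1)→{1,5}; (3,3)→{3,6}; (4,5)→{3,5,7}; (5,7)→{6,7}. Safe: 2, 4. Place at column 2.
Row 7: attacked by (1,6)→{6}; (2,1)→{1,6}; (3,3)→{3,7}; (4,5)→{2,5}; (5,7)→{5,7}; (6,2)→{1,2,3}. Safe: 4. Place at column 4.
Columns [6, 1, 3, 5, 7, 2, 4], r−c [-5, 1, 0, -1, -2, 4, 3], r+c [7, 3, 6, 9, 12, 8, 11] are all distinct, so no two queens attack.

(1,6) (2,1) (3,3) (4,5) (5,7) (6,2) (7,4)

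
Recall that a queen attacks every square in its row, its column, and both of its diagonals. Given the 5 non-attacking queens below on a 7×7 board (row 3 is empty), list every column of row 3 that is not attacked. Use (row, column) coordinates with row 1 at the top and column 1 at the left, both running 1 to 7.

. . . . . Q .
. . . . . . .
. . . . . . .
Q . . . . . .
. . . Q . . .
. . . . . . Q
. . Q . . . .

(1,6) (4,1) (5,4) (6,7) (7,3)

(1,6) attacks row 3 at column 6 and diagonals 4.
(4,1) attacks row 3 at column 1 and diagonals 2.
(5,4) attacks row 3 at column 4 and diagonals 2, 6.
(6,7) attacks row 3 at column 7 and diagonals 4.
(7,3) attacks row 3 at column 3 and diagonals 7.
Attacked columns: {1, 2, 3, 4, 6, 7}. Safe: {5}.

columns 5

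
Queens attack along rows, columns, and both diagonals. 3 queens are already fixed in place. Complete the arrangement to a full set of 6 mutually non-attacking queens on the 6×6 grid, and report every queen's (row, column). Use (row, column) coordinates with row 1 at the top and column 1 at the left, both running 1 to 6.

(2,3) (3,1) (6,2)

(1,5) (2,3) (3,1) (4,6) (5,4) (6,2)

Row 1: attacked by (2,3)→{2,3,4}; (3,1)→{1,3}; (6,2)→{2}. Safe: 5, 6. Place at column 5.
Row 4: attacked by (1,5)→{2,5}; (2,3)→{1,3,5}; (3,1)→{1,2}; (6,2)→{2,4}. Safe: 6. Place at column 6.
Row 5: attacked by (1,5)→{1,5}; (2,3)→{3,6}; (3,1)→{1,3}; (4,6)→{5,6}; (6,2)→{1,2,3}. Safe: 4. Place at column 4.
Columns [5, 3, 1, 6, 4, 2], r−c [-4, -1, 2, -2, 1, 4], r+c [6, 5, 4, 10, 9, 8] are all distinct, so no two queens attack.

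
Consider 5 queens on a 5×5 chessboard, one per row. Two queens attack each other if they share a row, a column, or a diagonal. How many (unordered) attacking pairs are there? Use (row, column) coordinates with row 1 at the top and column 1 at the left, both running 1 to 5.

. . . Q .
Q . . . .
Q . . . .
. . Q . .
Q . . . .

Same column: (2,1)–(3,1) (column 1); (2,1)–(5,1) (column 1); (3,1)–(5,1) (column 1).
Same diagonal: (2,1)–(4,3) (|2−4| = |1−3| = 2).
Total attacking pairs: 4.

4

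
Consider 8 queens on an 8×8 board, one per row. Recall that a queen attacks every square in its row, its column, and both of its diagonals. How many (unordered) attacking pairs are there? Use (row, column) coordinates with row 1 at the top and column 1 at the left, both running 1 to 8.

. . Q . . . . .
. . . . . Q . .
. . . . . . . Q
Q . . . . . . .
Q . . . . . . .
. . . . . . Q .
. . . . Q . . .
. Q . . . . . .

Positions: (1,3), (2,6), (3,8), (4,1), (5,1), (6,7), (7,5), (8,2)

1

Same column: (4,1)–(5,1) (column 1).
Total attacking pairs: 1.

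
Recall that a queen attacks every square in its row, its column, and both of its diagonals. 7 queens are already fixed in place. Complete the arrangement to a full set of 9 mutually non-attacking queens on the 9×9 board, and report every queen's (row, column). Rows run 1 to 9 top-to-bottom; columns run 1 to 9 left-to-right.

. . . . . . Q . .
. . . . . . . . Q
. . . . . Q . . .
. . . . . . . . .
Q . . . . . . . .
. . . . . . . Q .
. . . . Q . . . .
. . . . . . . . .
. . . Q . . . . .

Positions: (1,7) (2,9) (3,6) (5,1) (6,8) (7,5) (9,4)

(1,7) (2,9) (3,6) (4,3) (5,1) (6,8) (7,5) (8,2) (9,4)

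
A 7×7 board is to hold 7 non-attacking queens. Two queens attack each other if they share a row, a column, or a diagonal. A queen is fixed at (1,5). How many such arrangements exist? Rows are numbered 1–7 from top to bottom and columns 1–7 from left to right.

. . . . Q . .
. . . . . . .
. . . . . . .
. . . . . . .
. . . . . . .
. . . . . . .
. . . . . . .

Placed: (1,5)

Branch on row 2: col 1 → 2; col 2 → 1; col 3 → 1; col 7 → 2.
Sum: 2 + 1 + 1 + 2 = 6.

6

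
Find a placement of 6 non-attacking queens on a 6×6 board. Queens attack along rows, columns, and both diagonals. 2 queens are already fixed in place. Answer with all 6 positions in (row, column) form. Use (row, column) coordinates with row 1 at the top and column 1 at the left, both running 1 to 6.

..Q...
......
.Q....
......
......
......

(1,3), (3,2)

(1,3) (2,6) (3,2) (4,5) (5,1) (6,4)

Row 2: attacked by (1,3)→{2,3,4}; (3,2)→{1,2,3}. Safe: 5, 6. Place at column 6.
Row 4: attacked by (1,3)→{3,6}; (2,6)→{4,6}; (3,2)→{1,2,3}. Safe: 5. Place at column 5.
Row 5: attacked by (1,3)→{3}; (2,6)→{3,6}; (3,2)→{2,4}; (4,5)→{4,5,6}. Safe: 1. Place at column 1.
Row 6: attacked by (1,3)→{3}; (2,6)→{2,6}; (3,2)→{2,5}; (4,5)→{3,5}; (5,1)→{1,2}. Safe: 4. Place at column 4.
Columns [3, 6, 2, 5, 1, 4], r−c [-2, -4, 1, -1, 4, 2], r+c [4, 8, 5, 9, 6, 10] are all distinct, so no two queens attack.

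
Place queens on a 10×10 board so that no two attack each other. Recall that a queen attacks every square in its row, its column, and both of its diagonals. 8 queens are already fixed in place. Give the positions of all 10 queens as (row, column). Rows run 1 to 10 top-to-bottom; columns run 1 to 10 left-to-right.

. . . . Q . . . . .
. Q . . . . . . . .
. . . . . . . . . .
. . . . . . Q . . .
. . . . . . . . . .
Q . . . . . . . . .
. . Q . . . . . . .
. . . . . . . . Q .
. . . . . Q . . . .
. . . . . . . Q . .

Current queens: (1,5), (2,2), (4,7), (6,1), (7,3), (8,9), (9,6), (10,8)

(1,5) (2,2) (3,10) (4,7) (5,4) (6,1) (7,3) (8,9) (9,6) (10,8)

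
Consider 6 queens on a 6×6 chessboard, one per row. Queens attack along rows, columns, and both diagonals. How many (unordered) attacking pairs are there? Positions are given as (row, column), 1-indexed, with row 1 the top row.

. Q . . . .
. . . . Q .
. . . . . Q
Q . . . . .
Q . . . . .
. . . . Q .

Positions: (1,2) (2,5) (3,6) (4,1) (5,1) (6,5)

Same column: (2,5)–(6,5) (column 5); (4,1)–(5,1) (column 1).
Same diagonal: (2,5)–(3,6) (|2−3| = |5−6| = 1).
Total attacking pairs: 3.

3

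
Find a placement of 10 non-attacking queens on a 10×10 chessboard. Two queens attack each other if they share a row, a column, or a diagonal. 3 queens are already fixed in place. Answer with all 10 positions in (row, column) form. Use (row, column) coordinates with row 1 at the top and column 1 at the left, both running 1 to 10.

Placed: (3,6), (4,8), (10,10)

Row 1: attacked by (3,6)→{4,6,8}; (4,8)→{5,8}; (10,10)→{1,10}. Safe: 2, 3, 7, 9. Place at column 9.
Row 2: attacked by (1,9)→{8,9,10}; (3,6)→{5,6,7}; (4,8)→{6,8,10}; (10,10)→{2,10}. Safe: 1, 3, 4. Place at column 4.
Row 5: attacked by (1,9)→{5,9}; (2,4)→{1,4,7}; (3,6)→{4,6,8}; (4,8)→{7,8,9}; (10,10)→{5,10}. Safe: 2, 3. Place at column 2.
Row 6: attacked by (1,9)→{4,9}; (2,4)→{4,8}; (3,6)→{3,6,9}; (4,8)→{6,8,10}; (5,2)→{1,2,3}; (10,10)→{6,10}. Safe: 5, 7. Place at column 7.
Row 7: attacked by (1,9)→{3,9}; (2,4)→{4,9}; (3,6)→{2,6,10}; (4,8)→{5,8}; (5,2)→{2,4}; (6,7)→{6,7,8}; (10,10)→{7,10}. Safe: 1. Place at column 1.
Row 8: attacked by (1,9)→{2,9}; (2,4)→{4,10}; (3,6)→{1,6}; (4,8)→{4,8}; (5,2)→{2,5}; (6,7)→{5,7,9}; (7,1)→{1,2}; (10,10)→{8,10}. Safe: 3. Place at column 3.
Row 9: attacked by (1,9)→{1,9}; (2,4)→{4}; (3,6)→{6}; (4,8)→{3,8}; (5,2)→{2,6}; (6,7)→{4,7,10}; (7,1)→{1,3}; (8,3)→{2,3,4}; (10,10)→{9,10}. Safe: 5. Place at column 5.
Columns [9, 4, 6, 8, 2, 7, 1, 3, 5, 10], r−c [-8, -2, -3, -4, 3, -1, 6, 5, 4, 0], r+c [10, 6, 9, 12, 7, 13, 8, 11, 14, 20] are all distinct, so no two queens attack.

(1,9) (2,4) (3,6) (4,8) (5,2) (6,7) (7,1) (8,3) (9,5) (10,10)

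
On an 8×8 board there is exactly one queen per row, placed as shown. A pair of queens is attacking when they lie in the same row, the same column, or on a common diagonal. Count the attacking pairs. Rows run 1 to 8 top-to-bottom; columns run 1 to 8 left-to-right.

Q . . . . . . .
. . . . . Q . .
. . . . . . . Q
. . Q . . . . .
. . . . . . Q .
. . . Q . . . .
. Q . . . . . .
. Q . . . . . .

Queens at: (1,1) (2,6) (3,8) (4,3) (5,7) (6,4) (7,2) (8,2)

Same column: (7,2)–(8,2) (column 2).
Same diagonal: (6,4)–(8,2) (|6−8| = |4−2| = 2).
Total attacking pairs: 2.

2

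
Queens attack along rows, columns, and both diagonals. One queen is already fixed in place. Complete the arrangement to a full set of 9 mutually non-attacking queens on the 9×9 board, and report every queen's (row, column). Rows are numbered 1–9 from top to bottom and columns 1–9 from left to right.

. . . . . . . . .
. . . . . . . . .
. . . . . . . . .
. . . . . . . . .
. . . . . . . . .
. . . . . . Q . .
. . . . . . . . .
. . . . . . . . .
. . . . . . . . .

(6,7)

(1,4) (2,9) (3,3) (4,6) (5,2) (6,7) (7,5) (8,1) (9,8)

Row 1: attacked by (6,7)→{2,7}. Safe: 1, 3, 4, 5, 6, 8, 9. Place at column 4.
Row 2: attacked by (1,4)→{3,4,5}; (6,7)→{3,7}. Safe: 1, 2, 6, 8, 9. Place at column 9.
Row 3: attacked by (1,4)→{2,4,6}; (2,9)→{8,9}; (6,7)→{4,7}. Safe: 1, 3, 5. Place at column 3.
Row 4: attacked by (1,4)→{1,4,7}; (2,9)→{7,9}; (3,3)→{2,3,4}; (6,7)→{5,7,9}. Safe: 6, 8. Place at column 6.
Row 5: attacked by (1,4)→{4,8}; (2,9)→{6,9}; (3,3)→{1,3,5}; (4,6)→{5,6,7}; (6,7)→{6,7,8}. Safe: 2. Place at column 2.
Row 7: attacked by (1,4)→{4}; (2,9)→{4,9}; (3,3)→{3,7}; (4,6)→{3,6,9}; (5,2)→{2,4}; (6,7)→{6,7,8}. Safe: 1, 5. Place at column 5.
Row 8: attacked by (1,4)→{4}; (2,9)→{3,9}; (3,3)→{3,8}; (4,6)→{2,6}; (5,2)→{2,5}; (6,7)→{5,7,9}; (7,5)→{4,5,6}. Safe: 1. Place at column 1.
Row 9: attacked by (1,4)→{4}; (2,9)→{2,9}; (3,3)→{3,9}; (4,6)→{1,6}; (5,2)→{2,6}; (6,7)→{4,7}; (7,5)→{3,5,7}; (8,1)→{1,2}. Safe: 8. Place at column 8.
Columns [4, 9, 3, 6, 2, 7, 5, 1, 8], r−c [-3, -7, 0, -2, 3, -1, 2, 7, 1], r+c [5, 11, 6, 10, 7, 13, 12, 9, 17] are all distinct, so no two queens attack.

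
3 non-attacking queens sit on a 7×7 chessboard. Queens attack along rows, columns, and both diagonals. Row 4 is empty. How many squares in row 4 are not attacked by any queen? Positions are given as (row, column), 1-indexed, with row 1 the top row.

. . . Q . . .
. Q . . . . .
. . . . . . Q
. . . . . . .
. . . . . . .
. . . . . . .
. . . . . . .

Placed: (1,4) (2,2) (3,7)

2

(1,4) attacks row 4 at column 4 and diagonals 1, 7.
(2,2) attacks row 4 at column 2 and diagonals 4.
(3,7) attacks row 4 at column 7 and diagonals 6.
Attacked columns: {1, 2, 4, 6, 7}. Safe: {3, 5}.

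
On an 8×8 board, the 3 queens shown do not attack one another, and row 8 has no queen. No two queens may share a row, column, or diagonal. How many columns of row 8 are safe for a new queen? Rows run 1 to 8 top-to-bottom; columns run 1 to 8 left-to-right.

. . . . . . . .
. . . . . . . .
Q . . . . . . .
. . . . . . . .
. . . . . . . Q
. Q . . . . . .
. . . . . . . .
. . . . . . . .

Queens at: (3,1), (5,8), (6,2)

(3,1) attacks row 8 at column 1 and diagonals 6.
(5,8) attacks row 8 at column 8 and diagonals 5.
(6,2) attacks row 8 at column 2 and diagonals 4.
Attacked columns: {1, 2, 4, 5, 6, 8}. Safe: {3, 7}.

2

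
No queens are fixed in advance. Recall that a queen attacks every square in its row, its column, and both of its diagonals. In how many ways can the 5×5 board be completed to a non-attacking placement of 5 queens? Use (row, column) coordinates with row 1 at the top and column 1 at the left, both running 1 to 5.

10

Branch on row 1: col 1 → 2; col 2 → 2; col 3 → 2; col 4 → 2; col 5 → 2.
Sum: 2 + 2 + 2 + 2 + 2 = 10.
(This is the classic 5-queens count.)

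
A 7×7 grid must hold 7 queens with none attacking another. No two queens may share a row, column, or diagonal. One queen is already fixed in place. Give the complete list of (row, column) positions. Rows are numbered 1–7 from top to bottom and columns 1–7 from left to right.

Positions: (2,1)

Row 1: attacked by (2,1)→{1,2}. Safe: 3, 4, 5, 6, 7. Place at column 4.
Row 3: attacked by (1,4)→{2,4,6}; (2,1)→{1,2}. Safe: 3, 5, 7. Place at column 3.
Row 4: attacked by (1,4)→{1,4,7}; (2,1)→{1,3}; (3,3)→{2,3,4}. Safe: 5, 6. Place at column 6.
Row 5: attacked by (1,4)→{4}; (2,1)→{1,4}; (3,3)→{1,3,5}; (4,6)→{5,6,7}. Safe: 2. Place at column 2.
Row 6: attacked by (1,4)→{4}; (2,1)→{1,5}; (3,3)→{3,6}; (4,6)→{4,6}; (5,2)→{1,2,3}. Safe: 7. Place at column 7.
Row 7: attacked by (1,4)→{4}; (2,1)→{1,6}; (3,3)→{3,7}; (4,6)→{3,6}; (5,2)→{2,4}; (6,7)→{6,7}. Safe: 5. Place at column 5.
Columns [4, 1, 3, 6, 2, 7, 5], r−c [-3, 1, 0, -2, 3, -1, 2], r+c [5, 3, 6, 10, 7, 13, 12] are all distinct, so no two queens attack.

(1,4) (2,1) (3,3) (4,6) (5,2) (6,7) (7,5)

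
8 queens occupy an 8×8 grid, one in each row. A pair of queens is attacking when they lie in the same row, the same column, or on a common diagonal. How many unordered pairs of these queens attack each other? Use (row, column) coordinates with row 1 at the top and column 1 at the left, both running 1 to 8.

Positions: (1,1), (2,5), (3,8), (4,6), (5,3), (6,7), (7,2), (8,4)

0

All columns are distinct and no two queens satisfy |Δrow| = |Δcol|, so no pair attacks.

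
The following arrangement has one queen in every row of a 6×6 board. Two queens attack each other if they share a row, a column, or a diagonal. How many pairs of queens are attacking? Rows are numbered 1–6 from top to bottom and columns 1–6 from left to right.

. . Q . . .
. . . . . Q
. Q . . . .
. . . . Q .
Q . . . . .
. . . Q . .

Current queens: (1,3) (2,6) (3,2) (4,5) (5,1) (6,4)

All columns are distinct and no two queens satisfy |Δrow| = |Δcol|, so no pair attacks.

0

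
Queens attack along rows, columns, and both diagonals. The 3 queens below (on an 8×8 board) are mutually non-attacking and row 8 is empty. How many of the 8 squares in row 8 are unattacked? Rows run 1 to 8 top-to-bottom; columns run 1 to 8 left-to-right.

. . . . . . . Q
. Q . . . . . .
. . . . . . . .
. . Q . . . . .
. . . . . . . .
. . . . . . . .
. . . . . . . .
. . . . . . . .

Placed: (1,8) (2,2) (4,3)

(1,8) attacks row 8 at column 8 and diagonals 1.
(2,2) attacks row 8 at column 2 and diagonals 8.
(4,3) attacks row 8 at column 3 and diagonals 7.
Attacked columns: {1, 2, 3, 7, 8}. Safe: {4, 5, 6}.

3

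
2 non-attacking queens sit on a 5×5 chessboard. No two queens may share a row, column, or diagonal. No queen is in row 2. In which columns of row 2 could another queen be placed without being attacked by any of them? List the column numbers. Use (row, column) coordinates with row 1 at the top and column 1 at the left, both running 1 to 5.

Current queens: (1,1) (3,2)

(1,1) attacks row 2 at column 1 and diagonals 2.
(3,2) attacks row 2 at column 2 and diagonals 1, 3.
Attacked columns: {1, 2, 3}. Safe: {4, 5}.

columns 4, 5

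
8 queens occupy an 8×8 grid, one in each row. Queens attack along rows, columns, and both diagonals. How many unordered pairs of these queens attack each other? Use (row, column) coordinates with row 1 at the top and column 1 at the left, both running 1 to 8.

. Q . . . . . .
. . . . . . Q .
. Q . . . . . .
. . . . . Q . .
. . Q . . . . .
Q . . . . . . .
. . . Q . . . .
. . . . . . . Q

1

Same column: (1,2)–(3,2) (column 2).
Total attacking pairs: 1.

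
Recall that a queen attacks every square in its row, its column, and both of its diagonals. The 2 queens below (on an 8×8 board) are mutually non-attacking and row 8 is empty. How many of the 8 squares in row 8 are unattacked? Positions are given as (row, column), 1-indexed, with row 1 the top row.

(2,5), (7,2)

(2,5) attacks row 8 at column 5.
(7,2) attacks row 8 at column 2 and diagonals 1, 3.
Attacked columns: {1, 2, 3, 5}. Safe: {4, 6, 7, 8}.

4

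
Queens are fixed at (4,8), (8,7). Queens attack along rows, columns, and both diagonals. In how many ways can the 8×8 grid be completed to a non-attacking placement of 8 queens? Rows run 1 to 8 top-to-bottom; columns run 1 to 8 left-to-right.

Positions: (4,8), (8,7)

3

Branch on row 1: col 1 → 0; col 2 → 0; col 3 → 0; col 4 → 1; col 6 → 2.
Sum: 0 + 0 + 0 + 1 + 2 = 3.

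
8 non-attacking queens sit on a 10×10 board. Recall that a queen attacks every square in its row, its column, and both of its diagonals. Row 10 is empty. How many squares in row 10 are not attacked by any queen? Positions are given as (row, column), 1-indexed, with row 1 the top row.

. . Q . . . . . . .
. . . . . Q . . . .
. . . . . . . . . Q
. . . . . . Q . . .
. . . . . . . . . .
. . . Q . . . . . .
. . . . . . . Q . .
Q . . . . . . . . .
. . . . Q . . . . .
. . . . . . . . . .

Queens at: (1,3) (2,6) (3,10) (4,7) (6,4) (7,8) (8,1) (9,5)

(1,3) attacks row 10 at column 3.
(2,6) attacks row 10 at column 6.
(3,10) attacks row 10 at column 10 and diagonals 3.
(4,7) attacks row 10 at column 7 and diagonals 1.
(6,4) attacks row 10 at column 4 and diagonals 8.
(7,8) attacks row 10 at column 8 and diagonals 5.
(8,1) attacks row 10 at column 1 and diagonals 3.
(9,5) attacks row 10 at column 5 and diagonals 4, 6.
Attacked columns: {1, 3, 4, 5, 6, 7, 8, 10}. Safe: {2, 9}.

2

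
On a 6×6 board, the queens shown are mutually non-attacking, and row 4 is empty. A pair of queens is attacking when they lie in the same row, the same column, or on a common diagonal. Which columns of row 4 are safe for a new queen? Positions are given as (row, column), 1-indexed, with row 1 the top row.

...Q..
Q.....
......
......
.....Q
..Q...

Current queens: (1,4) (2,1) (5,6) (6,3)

(1,4) attacks row 4 at column 4 and diagonals 1.
(2,1) attacks row 4 at column 1 and diagonals 3.
(5,6) attacks row 4 at column 6 and diagonals 5.
(6,3) attacks row 4 at column 3 and diagonals 1, 5.
Attacked columns: {1, 3, 4, 5, 6}. Safe: {2}.

columns 2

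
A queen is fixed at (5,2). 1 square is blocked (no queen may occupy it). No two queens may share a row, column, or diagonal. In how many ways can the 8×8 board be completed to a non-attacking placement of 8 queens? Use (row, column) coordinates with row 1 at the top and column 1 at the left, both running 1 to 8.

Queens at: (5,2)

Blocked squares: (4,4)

6

Branch on row 1: col 1 → 1; col 3 → 0; col 4 → 3; col 5 → 1; col 7 → 0; col 8 → 1.
Sum: 1 + 0 + 3 + 1 + 0 + 1 = 6.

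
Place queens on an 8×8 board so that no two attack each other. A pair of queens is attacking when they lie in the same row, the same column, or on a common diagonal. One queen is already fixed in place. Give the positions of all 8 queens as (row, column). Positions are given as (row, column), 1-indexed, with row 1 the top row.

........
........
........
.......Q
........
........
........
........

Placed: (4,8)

Row 1: attacked by (4,8)→{5,8}. Safe: 1, 2, 3, 4, 6, 7. Place at column 3.
Row 2: attacked by (1,3)→{2,3,4}; (4,8)→{6,8}. Safe: 1, 5, 7. Place at column 7.
Row 3: attacked by (1,3)→{1,3,5}; (2,7)→{6,7,8}; (4,8)→{7,8}. Safe: 2, 4. Place at column 2.
Row 5: attacked by (1,3)→{3,7}; (2,7)→{4,7}; (3,2)→{2,4}; (4,8)→{7,8}. Safe: 1, 5, 6. Place at column 5.
Row 6: attacked by (1,3)→{3,8}; (2,7)→{3,7}; (3,2)→{2,5}; (4,8)→{6,8}; (5,5)→{4,5,6}. Safe: 1. Place at column 1.
Row 7: attacked by (1,3)→{3}; (2,7)→{2,7}; (3,2)→{2,6}; (4,8)→{5,8}; (5,5)→{3,5,7}; (6,1)→{1,2}. Safe: 4. Place at column 4.
Row 8: attacked by (1,3)→{3}; (2,7)→{1,7}; (3,2)→{2,7}; (4,8)→{4,8}; (5,5)→{2,5,8}; (6,1)→{1,3}; (7,4)→{3,4,5}. Safe: 6. Place at column 6.
Columns [3, 7, 2, 8, 5, 1, 4, 6], r−c [-2, -5, 1, -4, 0, 5, 3, 2], r+c [4, 9, 5, 12, 10, 7, 11, 14] are all distinct, so no two queens attack.

(1,3) (2,7) (3,2) (4,8) (5,5) (6,1) (7,4) (8,6)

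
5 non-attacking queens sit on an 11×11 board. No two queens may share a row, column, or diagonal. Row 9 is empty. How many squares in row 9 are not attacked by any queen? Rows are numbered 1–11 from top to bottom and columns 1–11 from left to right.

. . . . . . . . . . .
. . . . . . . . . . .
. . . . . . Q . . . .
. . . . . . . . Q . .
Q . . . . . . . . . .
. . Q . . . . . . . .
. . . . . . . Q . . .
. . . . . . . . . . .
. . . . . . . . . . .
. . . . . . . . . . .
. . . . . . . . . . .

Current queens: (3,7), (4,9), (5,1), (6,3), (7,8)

2

(3,7) attacks row 9 at column 7 and diagonals 1.
(4,9) attacks row 9 at column 9 and diagonals 4.
(5,1) attacks row 9 at column 1 and diagonals 5.
(6,3) attacks row 9 at column 3 and diagonals 6.
(7,8) attacks row 9 at column 8 and diagonals 6, 10.
Attacked columns: {1, 3, 4, 5, 6, 7, 8, 9, 10}. Safe: {2, 11}.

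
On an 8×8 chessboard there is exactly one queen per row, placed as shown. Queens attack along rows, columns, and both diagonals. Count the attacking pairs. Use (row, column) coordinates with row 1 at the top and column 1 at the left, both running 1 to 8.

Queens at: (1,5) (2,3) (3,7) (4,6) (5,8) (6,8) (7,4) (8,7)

5

Same column: (3,7)–(8,7) (column 7); (5,8)–(6,8) (column 8).
Same diagonal: (1,5)–(3,7) (|1−3| = |5−7| = 2); (3,7)–(4,6) (|3−4| = |7−6| = 1); (4,6)–(6,8) (|4−6| = |6−8| = 2).
Total attacking pairs: 5.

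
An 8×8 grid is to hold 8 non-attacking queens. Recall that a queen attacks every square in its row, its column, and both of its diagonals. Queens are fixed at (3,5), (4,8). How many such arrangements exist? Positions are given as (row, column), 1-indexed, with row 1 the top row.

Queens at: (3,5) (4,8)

6

Branch on row 1: col 1 → 1; col 2 → 1; col 4 → 3; col 6 → 1.
Sum: 1 + 1 + 3 + 1 = 6.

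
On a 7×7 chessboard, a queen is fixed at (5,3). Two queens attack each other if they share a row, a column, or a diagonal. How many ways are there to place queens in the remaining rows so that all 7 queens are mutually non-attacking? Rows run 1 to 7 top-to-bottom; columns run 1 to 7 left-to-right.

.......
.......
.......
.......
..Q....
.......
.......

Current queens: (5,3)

6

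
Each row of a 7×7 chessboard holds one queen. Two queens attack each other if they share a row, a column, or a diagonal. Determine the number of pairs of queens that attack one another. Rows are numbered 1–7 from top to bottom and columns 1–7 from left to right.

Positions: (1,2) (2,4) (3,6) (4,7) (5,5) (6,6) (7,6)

5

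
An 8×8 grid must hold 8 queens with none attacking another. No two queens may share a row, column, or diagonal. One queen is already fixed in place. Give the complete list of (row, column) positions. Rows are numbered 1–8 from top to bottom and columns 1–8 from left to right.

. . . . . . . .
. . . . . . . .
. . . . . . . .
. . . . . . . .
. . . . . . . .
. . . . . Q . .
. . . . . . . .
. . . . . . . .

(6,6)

Row 1: attacked by (6,6)→{1,6}. Safe: 2, 3, 4, 5, 7, 8. Place at column 3.
Row 2: attacked by (1,3)→{2,3,4}; (6,6)→{2,6}. Safe: 1, 5, 7, 8. Place at column 8.
Row 3: attacked by (1,3)→{1,3,5}; (2,8)→{7,8}; (6,6)→{3,6}. Safe: 2, 4. Place at column 4.
Row 4: attacked by (1,3)→{3,6}; (2,8)→{6,8}; (3,4)→{3,4,5}; (6,6)→{4,6,8}. Safe: 1, 2, 7. Place at column 7.
Row 5: attacked by (1,3)→{3,7}; (2,8)→{5,8}; (3,4)→{2,4,6}; (4,7)→{6,7,8}; (6,6)→{5,6,7}. Safe: 1. Place at column 1.
Row 7: attacked by (1,3)→{3}; (2,8)→{3,8}; (3,4)→{4,8}; (4,7)→{4,7}; (5,1)→{1,3}; (6,6)→{5,6,7}. Safe: 2. Place at column 2.
Row 8: attacked by (1,3)→{3}; (2,8)→{2,8}; (3,4)→{4}; (4,7)→{3,7}; (5,1)→{1,4}; (6,6)→{4,6,8}; (7,2)→{1,2,3}. Safe: 5. Place at column 5.
Columns [3, 8, 4, 7, 1, 6, 2, 5], r−c [-2, -6, -1, -3, 4, 0, 5, 3], r+c [4, 10, 7, 11, 6, 12, 9, 13] are all distinct, so no two queens attack.

(1,3) (2,8) (3,4) (4,7) (5,1) (6,6) (7,2) (8,5)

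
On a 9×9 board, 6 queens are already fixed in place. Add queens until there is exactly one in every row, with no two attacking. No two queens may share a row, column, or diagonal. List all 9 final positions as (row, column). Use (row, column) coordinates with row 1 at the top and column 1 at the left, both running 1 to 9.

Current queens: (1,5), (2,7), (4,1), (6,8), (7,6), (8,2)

Row 3: attacked by (1,5)→{3,5,7}; (2,7)→{6,7,8}; (4,1)→{1,2}; (6,8)→{5,8}; (7,6)→{2,6}; (8,2)→{2,7}. Safe: 4, 9. Place at column 4.
Row 5: attacked by (1,5)→{1,5,9}; (2,7)→{4,7}; (3,4)→{2,4,6}; (4,1)→{1,2}; (6,8)→{7,8,9}; (7,6)→{4,6,8}; (8,2)→{2,5}. Safe: 3. Place at column 3.
Row 9: attacked by (1,5)→{5}; (2,7)→{7}; (3,4)→{4}; (4,1)→{1,6}; (5,3)→{3,7}; (6,8)→{5,8}; (7,6)→{4,6,8}; (8,2)→{1,2,3}. Safe: 9. Place at column 9.
Columns [5, 7, 4, 1, 3, 8, 6, 2, 9], r−c [-4, -5, -1, 3, 2, -2, 1, 6, 0], r+c [6, 9, 7, 5, 8, 14, 13, 10, 18] are all distinct, so no two queens attack.

(1,5) (2,7) (3,4) (4,1) (5,3) (6,8) (7,6) (8,2) (9,9)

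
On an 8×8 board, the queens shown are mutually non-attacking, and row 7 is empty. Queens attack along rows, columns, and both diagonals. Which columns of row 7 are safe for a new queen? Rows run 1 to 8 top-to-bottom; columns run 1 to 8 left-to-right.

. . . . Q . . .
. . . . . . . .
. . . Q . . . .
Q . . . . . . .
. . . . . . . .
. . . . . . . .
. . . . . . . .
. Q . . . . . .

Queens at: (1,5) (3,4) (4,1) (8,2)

(1,5) attacks row 7 at column 5.
(3,4) attacks row 7 at column 4 and diagonals 8.
(4,1) attacks row 7 at column 1 and diagonals 4.
(8,2) attacks row 7 at column 2 and diagonals 1, 3.
Attacked columns: {1, 2, 3, 4, 5, 8}. Safe: {6, 7}.

columns 6, 7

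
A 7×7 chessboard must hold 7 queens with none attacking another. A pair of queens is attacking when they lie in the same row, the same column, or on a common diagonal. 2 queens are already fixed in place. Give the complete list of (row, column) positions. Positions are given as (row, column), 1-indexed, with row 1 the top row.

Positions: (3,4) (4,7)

(1,5) (2,1) (3,4) (4,7) (5,3) (6,6) (7,2)

Row 1: attacked by (3,4)→{2,4,6}; (4,7)→{4,7}. Safe: 1, 3, 5. Place at column 5.
Row 2: attacked by (1,5)→{4,5,6}; (3,4)→{3,4,5}; (4,7)→{5,7}. Safe: 1, 2. Place at column 1.
Row 5: attacked by (1,5)→{1,5}; (2,1)→{1,4}; (3,4)→{2,4,6}; (4,7)→{6,7}. Safe: 3. Place at column 3.
Row 6: attacked by (1,5)→{5}; (2,1)→{1,5}; (3,4)→{1,4,7}; (4,7)→{5,7}; (5,3)→{2,3,4}. Safe: 6. Place at column 6.
Row 7: attacked by (1,5)→{5}; (2,1)→{1,6}; (3,4)→{4}; (4,7)→{4,7}; (5,3)→{1,3,5}; (6,6)→{5,6,7}. Safe: 2. Place at column 2.
Columns [5, 1, 4, 7, 3, 6, 2], r−c [-4, 1, -1, -3, 2, 0, 5], r+c [6, 3, 7, 11, 8, 12, 9] are all distinct, so no two queens attack.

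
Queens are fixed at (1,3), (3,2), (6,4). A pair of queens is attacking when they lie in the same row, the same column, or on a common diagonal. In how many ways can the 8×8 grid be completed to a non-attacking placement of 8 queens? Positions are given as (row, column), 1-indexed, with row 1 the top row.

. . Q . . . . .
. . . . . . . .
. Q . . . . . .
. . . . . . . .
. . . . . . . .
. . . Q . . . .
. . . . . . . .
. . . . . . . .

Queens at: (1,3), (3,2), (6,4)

Branch on row 2: col 5 → 1; col 6 → 1; col 7 → 1.
Sum: 1 + 1 + 1 = 3.

3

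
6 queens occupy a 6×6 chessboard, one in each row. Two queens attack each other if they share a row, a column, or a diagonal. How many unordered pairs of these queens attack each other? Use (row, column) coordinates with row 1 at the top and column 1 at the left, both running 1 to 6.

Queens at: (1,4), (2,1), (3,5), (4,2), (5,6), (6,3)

All columns are distinct and no two queens satisfy |Δrow| = |Δcol|, so no pair attacks.

0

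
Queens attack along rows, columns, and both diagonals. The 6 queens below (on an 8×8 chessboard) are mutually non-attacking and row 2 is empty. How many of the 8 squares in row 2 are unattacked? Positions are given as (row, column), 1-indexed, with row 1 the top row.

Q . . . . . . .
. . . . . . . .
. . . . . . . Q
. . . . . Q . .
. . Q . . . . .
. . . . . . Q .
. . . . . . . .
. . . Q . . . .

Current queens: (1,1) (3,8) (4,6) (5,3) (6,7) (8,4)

1

(1,1) attacks row 2 at column 1 and diagonals 2.
(3,8) attacks row 2 at column 8 and diagonals 7.
(4,6) attacks row 2 at column 6 and diagonals 4, 8.
(5,3) attacks row 2 at column 3 and diagonals 6.
(6,7) attacks row 2 at column 7 and diagonals 3.
(8,4) attacks row 2 at column 4.
Attacked columns: {1, 2, 3, 4, 6, 7, 8}. Safe: {5}.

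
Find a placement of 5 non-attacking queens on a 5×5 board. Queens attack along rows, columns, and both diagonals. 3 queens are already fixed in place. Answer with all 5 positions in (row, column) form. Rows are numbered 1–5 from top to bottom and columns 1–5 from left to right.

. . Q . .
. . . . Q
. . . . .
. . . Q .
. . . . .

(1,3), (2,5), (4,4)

Row 3: attacked by (1,3)→{1,3,5}; (2,5)→{4,5}; (4,4)→{3,4,5}. Safe: 2. Place at column 2.
Row 5: attacked by (1,3)→{3}; (2,5)→{2,5}; (3,2)→{2,4}; (4,4)→{3,4,5}. Safe: 1. Place at column 1.
Columns [3, 5, 2, 4, 1], r−c [-2, -3, 1, 0, 4], r+c [4, 7, 5, 8, 6] are all distinct, so no two queens attack.

(1,3) (2,5) (3,2) (4,4) (5,1)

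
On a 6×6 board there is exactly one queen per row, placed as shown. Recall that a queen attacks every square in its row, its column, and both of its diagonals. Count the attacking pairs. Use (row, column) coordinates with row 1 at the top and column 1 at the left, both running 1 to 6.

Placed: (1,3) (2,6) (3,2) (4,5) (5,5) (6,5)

Same column: (4,5)–(5,5) (column 5); (4,5)–(6,5) (column 5); (5,5)–(6,5) (column 5).
Same diagonal: (3,2)–(6,5) (|3−6| = |2−5| = 3).
Total attacking pairs: 4.

4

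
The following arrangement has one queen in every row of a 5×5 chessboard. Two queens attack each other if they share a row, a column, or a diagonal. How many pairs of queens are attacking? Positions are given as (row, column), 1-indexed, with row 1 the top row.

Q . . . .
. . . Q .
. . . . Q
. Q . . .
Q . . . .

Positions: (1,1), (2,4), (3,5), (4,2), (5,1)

Same column: (1,1)–(5,1) (column 1).
Same diagonal: (2,4)–(3,5) (|2−3| = |4−5| = 1); (2,4)–(4,2) (|2−4| = |4−2| = 2); (2,4)–(5,1) (|2−5| = |4−1| = 3); (4,2)–(5,1) (|4−5| = |2−1| = 1).
Total attacking pairs: 5.

5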